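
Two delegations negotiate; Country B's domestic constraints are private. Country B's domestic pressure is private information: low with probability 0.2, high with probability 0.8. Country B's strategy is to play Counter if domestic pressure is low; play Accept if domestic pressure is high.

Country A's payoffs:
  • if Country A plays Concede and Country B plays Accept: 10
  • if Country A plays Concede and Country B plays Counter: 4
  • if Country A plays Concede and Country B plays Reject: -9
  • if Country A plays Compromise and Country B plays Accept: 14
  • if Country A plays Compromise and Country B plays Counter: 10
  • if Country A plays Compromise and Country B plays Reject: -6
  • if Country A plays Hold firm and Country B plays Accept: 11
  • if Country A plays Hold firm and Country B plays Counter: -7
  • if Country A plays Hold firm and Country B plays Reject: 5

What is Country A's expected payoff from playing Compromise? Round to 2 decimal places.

13.20

E[Compromise] = 0.2·10 + 0.8·14 = 2 + 11.2 = 13.2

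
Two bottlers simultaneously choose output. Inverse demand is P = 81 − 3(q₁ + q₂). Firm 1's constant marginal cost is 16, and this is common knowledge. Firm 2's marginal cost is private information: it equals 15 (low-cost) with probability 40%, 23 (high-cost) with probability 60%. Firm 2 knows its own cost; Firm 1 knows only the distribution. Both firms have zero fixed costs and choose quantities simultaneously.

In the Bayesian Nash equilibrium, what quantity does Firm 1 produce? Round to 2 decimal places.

7.64

Firm 2 with cost c maximizes (81 − 3(q₁+q₂) − c)·q₂, giving q₂(c) = (81 − c − 3q₁)/6.
E[c₂] = 0.4·15 + 0.6·23 = 19.8
Firm 1's FOC against E[q₂] yields q₁ = (81 − 2·16 + E[c₂])/9 = (81 − 32 + 19.8)/9 = 7.64444.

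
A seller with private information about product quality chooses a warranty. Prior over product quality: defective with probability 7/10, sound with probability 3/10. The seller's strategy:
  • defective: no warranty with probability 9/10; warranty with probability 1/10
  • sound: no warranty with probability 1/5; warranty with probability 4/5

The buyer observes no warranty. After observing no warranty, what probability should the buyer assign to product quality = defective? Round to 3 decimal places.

P(no warranty) = (7/10)·(9/10) + (3/10)·(1/5) = 69/100
P(defective | no warranty) = ((7/10)·(9/10)) / (69/100) = (63/100) / (69/100) = 21/23

0.913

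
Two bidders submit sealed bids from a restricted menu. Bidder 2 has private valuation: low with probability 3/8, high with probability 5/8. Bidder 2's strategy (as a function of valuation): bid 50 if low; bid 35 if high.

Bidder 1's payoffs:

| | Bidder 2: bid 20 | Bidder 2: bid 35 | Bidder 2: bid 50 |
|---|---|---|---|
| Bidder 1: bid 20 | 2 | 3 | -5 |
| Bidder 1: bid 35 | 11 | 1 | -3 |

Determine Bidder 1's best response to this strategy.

E[bid 20] = 3/8·(-5) + 5/8·(3) = 0
E[bid 35] = 3/8·(-3) + 5/8·(1) = -1/2
Best response: bid 20 (0 is the largest).

bid 20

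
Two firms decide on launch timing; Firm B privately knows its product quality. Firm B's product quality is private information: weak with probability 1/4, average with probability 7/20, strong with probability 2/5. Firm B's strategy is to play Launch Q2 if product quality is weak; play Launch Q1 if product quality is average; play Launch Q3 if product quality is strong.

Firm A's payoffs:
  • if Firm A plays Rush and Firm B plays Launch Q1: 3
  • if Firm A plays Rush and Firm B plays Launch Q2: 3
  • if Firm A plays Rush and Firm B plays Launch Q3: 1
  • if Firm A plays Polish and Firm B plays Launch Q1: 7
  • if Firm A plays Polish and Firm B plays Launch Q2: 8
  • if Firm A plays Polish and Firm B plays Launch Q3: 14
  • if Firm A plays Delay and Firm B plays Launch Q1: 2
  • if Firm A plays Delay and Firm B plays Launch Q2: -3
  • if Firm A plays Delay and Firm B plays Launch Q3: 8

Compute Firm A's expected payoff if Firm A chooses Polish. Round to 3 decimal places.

Take the expectation over Firm B's product quality, weighting each type's action by its prior probability.
E[Polish] = 1/4·8 + 7/20·7 + 2/5·14 = 2 + 49/20 + 28/5 = 201/20

10.050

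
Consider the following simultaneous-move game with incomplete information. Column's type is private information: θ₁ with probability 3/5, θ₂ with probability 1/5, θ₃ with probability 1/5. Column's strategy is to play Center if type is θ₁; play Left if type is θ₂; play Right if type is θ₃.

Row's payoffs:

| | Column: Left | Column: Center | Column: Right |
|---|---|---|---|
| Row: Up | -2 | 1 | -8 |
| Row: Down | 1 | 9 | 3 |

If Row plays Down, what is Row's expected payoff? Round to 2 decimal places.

E[Down] = 3/5·9 + 1/5·1 + 1/5·3 = 27/5 + 1/5 + 3/5 = 31/5

6.20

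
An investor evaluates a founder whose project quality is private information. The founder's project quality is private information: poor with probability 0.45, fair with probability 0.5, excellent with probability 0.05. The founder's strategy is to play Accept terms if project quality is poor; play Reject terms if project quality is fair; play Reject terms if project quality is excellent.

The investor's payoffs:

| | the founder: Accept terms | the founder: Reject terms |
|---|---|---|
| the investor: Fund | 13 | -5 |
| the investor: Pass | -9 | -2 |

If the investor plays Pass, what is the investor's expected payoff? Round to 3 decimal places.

E[Pass] = 0.45·(-9) + 0.5·(-2) + 0.05·(-2) = (-4.05) + (-1) + (-0.1) = -5.15

-5.150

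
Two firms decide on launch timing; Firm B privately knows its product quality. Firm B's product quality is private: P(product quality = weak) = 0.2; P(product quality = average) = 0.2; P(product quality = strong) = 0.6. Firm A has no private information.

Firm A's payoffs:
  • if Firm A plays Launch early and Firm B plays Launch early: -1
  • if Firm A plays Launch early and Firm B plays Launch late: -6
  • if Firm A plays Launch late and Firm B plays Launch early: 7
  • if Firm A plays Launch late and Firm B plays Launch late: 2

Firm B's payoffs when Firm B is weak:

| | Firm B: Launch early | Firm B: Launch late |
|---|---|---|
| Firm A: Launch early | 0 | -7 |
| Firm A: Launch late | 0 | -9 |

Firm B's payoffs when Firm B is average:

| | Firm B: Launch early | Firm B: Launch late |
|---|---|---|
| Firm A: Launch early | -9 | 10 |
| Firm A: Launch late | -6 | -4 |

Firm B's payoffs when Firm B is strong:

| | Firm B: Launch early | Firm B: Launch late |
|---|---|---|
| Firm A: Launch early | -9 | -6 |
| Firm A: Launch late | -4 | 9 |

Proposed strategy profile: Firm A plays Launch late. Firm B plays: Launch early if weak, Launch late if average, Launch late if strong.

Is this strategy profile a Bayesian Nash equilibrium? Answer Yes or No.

Firm A plays Launch late: E[Launch late] = 0.2·(7) + 0.2·(2) + 0.6·(2) = 3; E[Launch early] = -5. Best-responding. ✓
Firm B (product quality weak), facing Launch late: Launch early gives 0, Launch late gives -9. Proposed Launch early is best. ✓
Firm B (product quality average), facing Launch late: Launch early gives -6, Launch late gives -4. Proposed Launch late is best. ✓
Firm B (product quality strong), facing Launch late: Launch early gives -4, Launch late gives 9. Proposed Launch late is best. ✓

Yes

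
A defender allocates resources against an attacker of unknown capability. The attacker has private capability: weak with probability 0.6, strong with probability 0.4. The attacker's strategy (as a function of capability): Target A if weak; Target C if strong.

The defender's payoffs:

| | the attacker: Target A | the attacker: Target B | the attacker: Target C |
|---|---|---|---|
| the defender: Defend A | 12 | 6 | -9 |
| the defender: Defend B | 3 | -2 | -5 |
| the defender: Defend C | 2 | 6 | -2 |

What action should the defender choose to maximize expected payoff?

Compute the defender's expected payoff for each action, taking the expectation over the attacker's type.
E[Defend A] = 0.6·(12) + 0.4·(-9) = 3.6
E[Defend B] = 0.6·(3) + 0.4·(-5) = -0.2
E[Defend C] = 0.6·(2) + 0.4·(-2) = 0.4
Best response: Defend A (3.6 is the largest).

Defend A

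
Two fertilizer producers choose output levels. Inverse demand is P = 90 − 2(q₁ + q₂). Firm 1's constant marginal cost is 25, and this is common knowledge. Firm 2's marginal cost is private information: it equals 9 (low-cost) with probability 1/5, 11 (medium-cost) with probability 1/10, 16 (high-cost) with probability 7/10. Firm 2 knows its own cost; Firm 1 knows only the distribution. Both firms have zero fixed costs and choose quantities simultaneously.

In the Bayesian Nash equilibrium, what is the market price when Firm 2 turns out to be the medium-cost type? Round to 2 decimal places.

Each type of Firm 2 best-responds to q₁; Firm 1 best-responds to the expected q₂ over Firm 2's types.
Firm 2 with cost c maximizes (90 − 2(q₁+q₂) − c)·q₂, giving q₂(c) = (90 − c − 2q₁)/4.
E[c₂] = 1/5·9 + 1/10·11 + 7/10·16 = 14.1
Firm 1's FOC against E[q₂] yields q₁ = (90 − 2·25 + E[c₂])/6 = (90 − 50 + 14.1)/6 = 9.01667.
q₂(medium-cost) = 15.2417, so P = 90 − 2·(9.01667 + 15.2417) = 41.4833.

41.48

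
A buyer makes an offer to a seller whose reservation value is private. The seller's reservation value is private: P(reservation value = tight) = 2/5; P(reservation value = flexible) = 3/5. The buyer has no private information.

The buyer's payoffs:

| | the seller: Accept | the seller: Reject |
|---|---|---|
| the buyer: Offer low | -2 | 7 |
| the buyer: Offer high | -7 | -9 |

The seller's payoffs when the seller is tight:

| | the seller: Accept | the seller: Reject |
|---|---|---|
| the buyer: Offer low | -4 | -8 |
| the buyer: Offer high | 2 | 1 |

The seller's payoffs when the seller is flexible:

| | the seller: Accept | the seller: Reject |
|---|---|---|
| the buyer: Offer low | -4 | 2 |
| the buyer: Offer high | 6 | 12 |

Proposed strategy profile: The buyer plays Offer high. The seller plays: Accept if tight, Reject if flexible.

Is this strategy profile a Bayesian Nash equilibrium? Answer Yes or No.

A profile is a BNE iff every type of every player is best-responding given beliefs about the other side.
The buyer plays Offer high: E[Offer high] = 2/5·(-7) + 3/5·(-9) = -41/5; E[Offer low] = 17/5. Not best-responding. ✗
The seller (reservation value tight), facing Offer high: Accept gives 2, Reject gives 1. Proposed Accept is best. ✓
The seller (reservation value flexible), facing Offer high: Accept gives 6, Reject gives 12. Proposed Reject is best. ✓

No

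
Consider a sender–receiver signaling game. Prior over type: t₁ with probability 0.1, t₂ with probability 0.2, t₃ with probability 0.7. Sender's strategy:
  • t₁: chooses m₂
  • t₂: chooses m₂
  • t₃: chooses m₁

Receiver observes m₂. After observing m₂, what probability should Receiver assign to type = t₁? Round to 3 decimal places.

Apply Bayes' rule using the sender's strategy as the likelihood.
P(m₂) = 0.1·1 + 0.2·1 + 0.7·0 = 0.3
P(t₁ | m₂) = (0.1·1) / 0.3 = 0.1 / 0.3 = 0.333333

0.333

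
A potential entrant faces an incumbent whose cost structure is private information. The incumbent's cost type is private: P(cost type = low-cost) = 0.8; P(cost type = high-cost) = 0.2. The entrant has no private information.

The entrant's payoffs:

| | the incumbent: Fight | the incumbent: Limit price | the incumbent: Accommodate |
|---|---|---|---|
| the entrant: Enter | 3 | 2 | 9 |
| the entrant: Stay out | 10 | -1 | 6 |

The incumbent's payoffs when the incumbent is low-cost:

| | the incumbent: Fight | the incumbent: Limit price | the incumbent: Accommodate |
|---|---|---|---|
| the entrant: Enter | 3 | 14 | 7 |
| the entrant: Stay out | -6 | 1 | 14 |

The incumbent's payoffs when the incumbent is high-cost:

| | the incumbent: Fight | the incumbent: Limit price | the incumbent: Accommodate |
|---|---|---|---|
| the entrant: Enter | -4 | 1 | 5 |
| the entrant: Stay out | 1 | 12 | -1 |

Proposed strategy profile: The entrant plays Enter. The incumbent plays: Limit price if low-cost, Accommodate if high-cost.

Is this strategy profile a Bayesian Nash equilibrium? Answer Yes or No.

Yes

The entrant plays Enter: E[Enter] = 0.8·(2) + 0.2·(9) = 3.4; E[Stay out] = 0.4. Best-responding. ✓
The incumbent (cost type low-cost), facing Enter: Fight gives 3, Limit price gives 14, Accommodate gives 7. Proposed Limit price is best. ✓
The incumbent (cost type high-cost), facing Enter: Fight gives -4, Limit price gives 1, Accommodate gives 5. Proposed Accommodate is best. ✓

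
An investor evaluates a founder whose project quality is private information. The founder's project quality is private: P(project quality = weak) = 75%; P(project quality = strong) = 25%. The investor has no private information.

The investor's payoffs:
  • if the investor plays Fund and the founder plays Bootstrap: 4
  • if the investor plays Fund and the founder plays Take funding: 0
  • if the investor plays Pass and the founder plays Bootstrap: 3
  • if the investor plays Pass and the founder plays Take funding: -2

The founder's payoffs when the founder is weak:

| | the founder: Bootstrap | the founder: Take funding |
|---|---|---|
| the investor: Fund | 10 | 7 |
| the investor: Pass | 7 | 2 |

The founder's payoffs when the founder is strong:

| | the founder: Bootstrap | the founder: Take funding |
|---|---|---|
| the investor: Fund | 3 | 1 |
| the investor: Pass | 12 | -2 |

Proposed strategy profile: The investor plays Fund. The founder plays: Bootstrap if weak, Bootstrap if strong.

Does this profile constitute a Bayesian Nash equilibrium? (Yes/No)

Yes

A profile is a BNE iff every type of every player is best-responding given beliefs about the other side.
The investor plays Fund: E[Fund] = 0.75·(4) + 0.25·(4) = 4; E[Pass] = 3. Best-responding. ✓
The founder (project quality weak), facing Fund: Bootstrap gives 10, Take funding gives 7. Proposed Bootstrap is best. ✓
The founder (project quality strong), facing Fund: Bootstrap gives 3, Take funding gives 1. Proposed Bootstrap is best. ✓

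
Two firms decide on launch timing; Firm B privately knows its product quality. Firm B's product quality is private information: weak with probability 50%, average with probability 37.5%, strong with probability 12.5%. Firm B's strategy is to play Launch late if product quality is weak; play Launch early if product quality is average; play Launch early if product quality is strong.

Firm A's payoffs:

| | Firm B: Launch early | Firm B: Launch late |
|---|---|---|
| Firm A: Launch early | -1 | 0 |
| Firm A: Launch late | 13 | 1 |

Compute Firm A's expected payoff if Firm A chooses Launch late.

E[Launch late] = 0.5·1 + 0.375·13 + 0.125·13 = 0.5 + 4.875 + 1.625 = 7

7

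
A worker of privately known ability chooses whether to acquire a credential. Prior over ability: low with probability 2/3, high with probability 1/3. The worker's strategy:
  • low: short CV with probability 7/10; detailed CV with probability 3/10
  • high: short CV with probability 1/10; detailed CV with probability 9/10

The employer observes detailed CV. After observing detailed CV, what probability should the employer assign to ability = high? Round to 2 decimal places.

0.60

Apply Bayes' rule using the sender's strategy as the likelihood.
P(detailed CV) = (2/3)·(3/10) + (1/3)·(9/10) = 1/2
P(high | detailed CV) = ((1/3)·(9/10)) / (1/2) = (3/10) / (1/2) = 3/5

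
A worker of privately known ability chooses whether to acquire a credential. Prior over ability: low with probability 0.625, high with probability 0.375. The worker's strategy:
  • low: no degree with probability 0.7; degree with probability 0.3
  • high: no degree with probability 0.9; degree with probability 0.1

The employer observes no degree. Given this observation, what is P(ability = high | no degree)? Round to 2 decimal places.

0.44

P(no degree) = 0.625·0.7 + 0.375·0.9 = 0.775
P(high | no degree) = (0.375·0.9) / 0.775 = 0.3375 / 0.775 = 0.435484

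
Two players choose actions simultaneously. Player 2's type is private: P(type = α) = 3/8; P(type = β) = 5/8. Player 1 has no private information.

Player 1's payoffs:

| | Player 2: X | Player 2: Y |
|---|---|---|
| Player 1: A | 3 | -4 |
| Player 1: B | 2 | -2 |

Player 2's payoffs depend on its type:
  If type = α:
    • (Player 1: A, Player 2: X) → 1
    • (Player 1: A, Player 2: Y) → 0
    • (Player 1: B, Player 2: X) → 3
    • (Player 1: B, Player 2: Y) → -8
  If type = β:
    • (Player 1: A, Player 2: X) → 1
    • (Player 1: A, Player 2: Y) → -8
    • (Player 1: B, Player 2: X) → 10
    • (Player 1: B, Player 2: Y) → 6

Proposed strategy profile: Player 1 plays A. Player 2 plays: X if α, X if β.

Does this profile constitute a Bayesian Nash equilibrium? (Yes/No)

Player 1 plays A: E[A] = 3/8·(3) + 5/8·(3) = 3; E[B] = 2. Best-responding. ✓
Player 2 (type α), facing A: X gives 1, Y gives 0. Proposed X is best. ✓
Player 2 (type β), facing A: X gives 1, Y gives -8. Proposed X is best. ✓

Yes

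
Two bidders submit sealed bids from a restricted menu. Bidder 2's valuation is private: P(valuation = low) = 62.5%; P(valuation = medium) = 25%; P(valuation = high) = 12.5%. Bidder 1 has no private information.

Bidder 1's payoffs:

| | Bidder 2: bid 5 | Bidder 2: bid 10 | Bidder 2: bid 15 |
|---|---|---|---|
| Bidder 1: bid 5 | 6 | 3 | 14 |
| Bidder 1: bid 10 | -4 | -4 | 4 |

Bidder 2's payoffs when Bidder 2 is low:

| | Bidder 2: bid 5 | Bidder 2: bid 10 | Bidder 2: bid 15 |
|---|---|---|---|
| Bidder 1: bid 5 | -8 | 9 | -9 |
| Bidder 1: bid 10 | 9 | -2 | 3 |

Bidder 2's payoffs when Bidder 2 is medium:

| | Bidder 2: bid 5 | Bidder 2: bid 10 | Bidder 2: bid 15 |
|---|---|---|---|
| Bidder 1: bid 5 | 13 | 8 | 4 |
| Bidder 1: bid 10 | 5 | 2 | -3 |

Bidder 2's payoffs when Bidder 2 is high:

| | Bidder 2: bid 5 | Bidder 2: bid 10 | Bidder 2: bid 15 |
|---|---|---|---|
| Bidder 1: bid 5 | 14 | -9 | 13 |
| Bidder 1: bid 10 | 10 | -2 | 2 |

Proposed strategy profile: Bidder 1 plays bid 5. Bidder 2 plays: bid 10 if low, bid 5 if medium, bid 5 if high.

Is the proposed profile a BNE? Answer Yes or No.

Bidder 1 plays bid 5: E[bid 5] = 0.625·(3) + 0.25·(6) + 0.125·(6) = 4.125; E[bid 10] = -4. Best-responding. ✓
Bidder 2 (valuation low), facing bid 5: bid 5 gives -8, bid 10 gives 9, bid 15 gives -9. Proposed bid 10 is best. ✓
Bidder 2 (valuation medium), facing bid 5: bid 5 gives 13, bid 10 gives 8, bid 15 gives 4. Proposed bid 5 is best. ✓
Bidder 2 (valuation high), facing bid 5: bid 5 gives 14, bid 10 gives -9, bid 15 gives 13. Proposed bid 5 is best. ✓

Yes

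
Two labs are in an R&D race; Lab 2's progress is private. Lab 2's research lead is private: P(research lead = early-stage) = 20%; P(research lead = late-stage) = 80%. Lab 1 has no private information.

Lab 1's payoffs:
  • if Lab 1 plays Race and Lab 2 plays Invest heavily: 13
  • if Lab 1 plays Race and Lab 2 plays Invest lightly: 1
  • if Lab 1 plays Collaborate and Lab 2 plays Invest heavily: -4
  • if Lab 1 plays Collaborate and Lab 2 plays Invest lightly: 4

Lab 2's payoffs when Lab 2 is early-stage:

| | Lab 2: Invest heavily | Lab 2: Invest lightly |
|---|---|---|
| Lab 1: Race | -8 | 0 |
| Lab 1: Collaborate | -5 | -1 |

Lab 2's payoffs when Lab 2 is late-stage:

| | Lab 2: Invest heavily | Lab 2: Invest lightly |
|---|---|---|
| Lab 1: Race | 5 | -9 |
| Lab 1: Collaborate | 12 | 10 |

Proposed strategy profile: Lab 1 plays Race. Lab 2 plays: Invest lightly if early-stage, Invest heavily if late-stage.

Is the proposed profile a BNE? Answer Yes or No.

A profile is a BNE iff every type of every player is best-responding given beliefs about the other side.
Lab 1 plays Race: E[Race] = 0.2·(1) + 0.8·(13) = 10.6; E[Collaborate] = -2.4. Best-responding. ✓
Lab 2 (research lead early-stage), facing Race: Invest heavily gives -8, Invest lightly gives 0. Proposed Invest lightly is best. ✓
Lab 2 (research lead late-stage), facing Race: Invest heavily gives 5, Invest lightly gives -9. Proposed Invest heavily is best. ✓

Yes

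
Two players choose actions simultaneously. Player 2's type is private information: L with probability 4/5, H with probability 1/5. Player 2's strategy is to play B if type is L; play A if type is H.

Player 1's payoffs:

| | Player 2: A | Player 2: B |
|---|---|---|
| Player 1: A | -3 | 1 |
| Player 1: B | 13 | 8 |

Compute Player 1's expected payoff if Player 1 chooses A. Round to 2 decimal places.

0.20

E[A] = 4/5·1 + 1/5·(-3) = 4/5 + (-3/5) = 1/5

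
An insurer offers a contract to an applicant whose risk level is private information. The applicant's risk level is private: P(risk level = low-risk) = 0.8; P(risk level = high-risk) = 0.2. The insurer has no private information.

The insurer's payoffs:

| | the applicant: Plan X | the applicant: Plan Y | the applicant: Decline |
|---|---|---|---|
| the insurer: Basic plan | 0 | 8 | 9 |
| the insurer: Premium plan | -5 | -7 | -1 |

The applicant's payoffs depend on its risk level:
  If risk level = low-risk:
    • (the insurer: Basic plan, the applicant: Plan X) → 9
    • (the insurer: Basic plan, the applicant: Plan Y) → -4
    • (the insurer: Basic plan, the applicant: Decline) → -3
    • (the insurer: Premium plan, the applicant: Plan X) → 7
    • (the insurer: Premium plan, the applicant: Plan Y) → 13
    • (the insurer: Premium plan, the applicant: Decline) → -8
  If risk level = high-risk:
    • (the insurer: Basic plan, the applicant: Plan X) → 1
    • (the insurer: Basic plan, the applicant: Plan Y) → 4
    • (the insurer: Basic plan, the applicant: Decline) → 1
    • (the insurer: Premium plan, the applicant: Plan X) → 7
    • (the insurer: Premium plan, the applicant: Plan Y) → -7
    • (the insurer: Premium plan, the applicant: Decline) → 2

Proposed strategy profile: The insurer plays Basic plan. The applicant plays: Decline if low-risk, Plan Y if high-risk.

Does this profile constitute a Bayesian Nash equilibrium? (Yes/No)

A profile is a BNE iff every type of every player is best-responding given beliefs about the other side.
The insurer plays Basic plan: E[Basic plan] = 0.8·(9) + 0.2·(8) = 8.8; E[Premium plan] = -2.2. Best-responding. ✓
The applicant (risk level low-risk), facing Basic plan: Plan X gives 9, Plan Y gives -4, Decline gives -3. Proposed Decline is not best — profitable deviation exists. ✗
The applicant (risk level high-risk), facing Basic plan: Plan X gives 1, Plan Y gives 4, Decline gives 1. Proposed Plan Y is best. ✓

No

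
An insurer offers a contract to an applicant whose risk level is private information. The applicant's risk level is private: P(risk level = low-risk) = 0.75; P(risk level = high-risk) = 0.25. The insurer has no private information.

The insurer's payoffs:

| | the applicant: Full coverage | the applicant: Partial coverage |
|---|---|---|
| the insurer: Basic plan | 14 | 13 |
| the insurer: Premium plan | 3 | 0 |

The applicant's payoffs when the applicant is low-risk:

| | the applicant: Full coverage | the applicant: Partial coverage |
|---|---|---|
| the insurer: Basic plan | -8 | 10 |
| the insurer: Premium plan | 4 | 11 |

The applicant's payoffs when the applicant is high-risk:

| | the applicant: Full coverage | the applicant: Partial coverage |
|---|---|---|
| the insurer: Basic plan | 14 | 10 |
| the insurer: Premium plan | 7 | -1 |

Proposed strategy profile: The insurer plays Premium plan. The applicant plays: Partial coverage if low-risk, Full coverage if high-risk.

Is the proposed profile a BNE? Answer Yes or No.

No

The insurer plays Premium plan: E[Premium plan] = 0.75·(0) + 0.25·(3) = 0.75; E[Basic plan] = 13.25. Not best-responding. ✗
The applicant (risk level low-risk), facing Premium plan: Full coverage gives 4, Partial coverage gives 11. Proposed Partial coverage is best. ✓
The applicant (risk level high-risk), facing Premium plan: Full coverage gives 7, Partial coverage gives -1. Proposed Full coverage is best. ✓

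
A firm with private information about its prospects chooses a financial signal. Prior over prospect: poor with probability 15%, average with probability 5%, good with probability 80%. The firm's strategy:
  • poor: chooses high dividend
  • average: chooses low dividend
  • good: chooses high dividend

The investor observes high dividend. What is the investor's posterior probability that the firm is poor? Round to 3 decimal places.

Apply Bayes' rule using the sender's strategy as the likelihood.
P(high dividend) = 0.15·1 + 0.05·0 + 0.8·1 = 0.95
P(poor | high dividend) = (0.15·1) / 0.95 = 0.15 / 0.95 = 0.157895

0.158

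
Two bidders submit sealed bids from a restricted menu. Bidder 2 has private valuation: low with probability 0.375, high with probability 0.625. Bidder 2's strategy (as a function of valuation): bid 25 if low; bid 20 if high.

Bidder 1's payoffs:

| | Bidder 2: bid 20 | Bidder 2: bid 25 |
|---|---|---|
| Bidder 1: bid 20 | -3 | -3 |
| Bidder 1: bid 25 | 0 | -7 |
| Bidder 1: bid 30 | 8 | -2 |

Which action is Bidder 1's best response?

bid 30

Compute Bidder 1's expected payoff for each action, taking the expectation over Bidder 2's type.
E[bid 20] = 0.375·(-3) + 0.625·(-3) = -3
E[bid 25] = 0.375·(-7) + 0.625·(0) = -2.625
E[bid 30] = 0.375·(-2) + 0.625·(8) = 4.25
Best response: bid 30 (4.25 is the largest).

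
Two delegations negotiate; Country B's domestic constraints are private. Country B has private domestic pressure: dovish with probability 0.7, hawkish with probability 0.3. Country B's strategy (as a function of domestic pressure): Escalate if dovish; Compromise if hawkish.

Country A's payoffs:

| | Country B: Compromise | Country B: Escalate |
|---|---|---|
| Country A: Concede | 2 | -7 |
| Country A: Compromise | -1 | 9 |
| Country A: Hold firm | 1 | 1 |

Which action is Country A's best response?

Compute Country A's expected payoff for each action, taking the expectation over Country B's type.
E[Concede] = 0.7·(-7) + 0.3·(2) = -4.3
E[Compromise] = 0.7·(9) + 0.3·(-1) = 6
E[Hold firm] = 0.7·(1) + 0.3·(1) = 1
Best response: Compromise (6 is the largest).

Compromise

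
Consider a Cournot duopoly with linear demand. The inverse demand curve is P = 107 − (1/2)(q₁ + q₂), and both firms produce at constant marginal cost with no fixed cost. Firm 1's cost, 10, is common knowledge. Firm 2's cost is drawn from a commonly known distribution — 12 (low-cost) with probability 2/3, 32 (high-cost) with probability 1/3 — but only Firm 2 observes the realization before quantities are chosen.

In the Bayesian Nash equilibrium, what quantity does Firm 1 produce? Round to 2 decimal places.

70.44

Firm 2 with cost c maximizes (107 − (1/2)(q₁+q₂) − c)·q₂, giving q₂(c) = (107 − c − (1/2)q₁).
E[c₂] = 2/3·12 + 1/3·32 = 18.6667
Firm 1's FOC against E[q₂] yields q₁ = (107 − 2·10 + E[c₂])/(3/2) = (107 − 20 + 18.6667)/(3/2) = 70.4444.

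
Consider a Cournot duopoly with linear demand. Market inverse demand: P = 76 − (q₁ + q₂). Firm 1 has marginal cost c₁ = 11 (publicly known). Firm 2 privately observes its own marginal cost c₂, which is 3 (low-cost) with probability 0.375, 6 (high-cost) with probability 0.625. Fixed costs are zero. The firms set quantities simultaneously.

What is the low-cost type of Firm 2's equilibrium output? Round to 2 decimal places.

26.69

Firm 2 with cost c maximizes (76 − (q₁+q₂) − c)·q₂, giving q₂(c) = (76 − c − q₁)/2.
E[c₂] = 0.375·3 + 0.625·6 = 4.875
Firm 1's FOC against E[q₂] yields q₁ = (76 − 2·11 + E[c₂])/3 = (76 − 22 + 4.875)/3 = 19.625.
q₂(low-cost) = (76 − 3 − 19.625)/2 = 26.6875.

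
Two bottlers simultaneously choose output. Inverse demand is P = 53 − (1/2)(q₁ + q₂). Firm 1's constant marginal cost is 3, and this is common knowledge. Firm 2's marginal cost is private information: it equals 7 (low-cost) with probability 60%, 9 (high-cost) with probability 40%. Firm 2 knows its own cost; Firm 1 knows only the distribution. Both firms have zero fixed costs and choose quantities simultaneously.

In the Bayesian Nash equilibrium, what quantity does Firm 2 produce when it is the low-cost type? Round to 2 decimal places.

27.73

Type-c best response for Firm 2: q₂(c) = (53 − c) − q₁/2.
Firm 1 maximizes expected profit; its first-order condition is 53 − q₁ − (1/2)E[q₂] − 3 = 0.
Substituting E[q₂] and solving: E[c₂] = 7.8, so q₁ = (53 − 2·3 + 7.8)/(3/2) = 36.5333.
q₂(low-cost) = (53 − 7 − (1/2)·36.5333) = 27.7333.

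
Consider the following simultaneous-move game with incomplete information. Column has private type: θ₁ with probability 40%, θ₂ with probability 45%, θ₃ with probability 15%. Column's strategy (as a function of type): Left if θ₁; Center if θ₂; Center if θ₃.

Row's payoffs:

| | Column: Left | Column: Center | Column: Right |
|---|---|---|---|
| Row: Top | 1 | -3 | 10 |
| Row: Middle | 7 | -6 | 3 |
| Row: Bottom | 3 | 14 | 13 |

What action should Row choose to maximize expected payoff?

Bottom

Compute Row's expected payoff for each action, taking the expectation over Column's type.
E[Top] = 0.4·(1) + 0.45·(-3) + 0.15·(-3) = -1.4
E[Middle] = 0.4·(7) + 0.45·(-6) + 0.15·(-6) = -0.8
E[Bottom] = 0.4·(3) + 0.45·(14) + 0.15·(14) = 9.6
Best response: Bottom (9.6 is the largest).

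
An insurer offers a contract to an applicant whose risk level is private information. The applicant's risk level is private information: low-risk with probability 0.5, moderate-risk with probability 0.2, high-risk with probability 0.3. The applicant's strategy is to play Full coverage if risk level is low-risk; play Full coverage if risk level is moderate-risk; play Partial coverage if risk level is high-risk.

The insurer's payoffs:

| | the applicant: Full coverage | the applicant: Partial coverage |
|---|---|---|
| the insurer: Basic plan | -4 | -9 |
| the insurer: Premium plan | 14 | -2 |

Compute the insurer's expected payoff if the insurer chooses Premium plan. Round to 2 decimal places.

E[Premium plan] = 0.5·14 + 0.2·14 + 0.3·(-2) = 7 + 2.8 + (-0.6) = 9.2

9.20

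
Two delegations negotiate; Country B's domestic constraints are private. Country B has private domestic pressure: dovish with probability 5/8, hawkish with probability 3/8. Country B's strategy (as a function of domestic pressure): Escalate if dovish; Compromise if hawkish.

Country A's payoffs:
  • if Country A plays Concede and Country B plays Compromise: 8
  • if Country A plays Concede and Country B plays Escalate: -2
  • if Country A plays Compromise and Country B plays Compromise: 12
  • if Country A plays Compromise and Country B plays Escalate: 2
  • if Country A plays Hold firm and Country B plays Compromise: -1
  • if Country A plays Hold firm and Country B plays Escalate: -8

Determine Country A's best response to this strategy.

E[Concede] = 5/8·(-2) + 3/8·(8) = 7/4
E[Compromise] = 5/8·(2) + 3/8·(12) = 23/4
E[Hold firm] = 5/8·(-8) + 3/8·(-1) = -43/8
Best response: Compromise (23/4 is the largest).

Compromise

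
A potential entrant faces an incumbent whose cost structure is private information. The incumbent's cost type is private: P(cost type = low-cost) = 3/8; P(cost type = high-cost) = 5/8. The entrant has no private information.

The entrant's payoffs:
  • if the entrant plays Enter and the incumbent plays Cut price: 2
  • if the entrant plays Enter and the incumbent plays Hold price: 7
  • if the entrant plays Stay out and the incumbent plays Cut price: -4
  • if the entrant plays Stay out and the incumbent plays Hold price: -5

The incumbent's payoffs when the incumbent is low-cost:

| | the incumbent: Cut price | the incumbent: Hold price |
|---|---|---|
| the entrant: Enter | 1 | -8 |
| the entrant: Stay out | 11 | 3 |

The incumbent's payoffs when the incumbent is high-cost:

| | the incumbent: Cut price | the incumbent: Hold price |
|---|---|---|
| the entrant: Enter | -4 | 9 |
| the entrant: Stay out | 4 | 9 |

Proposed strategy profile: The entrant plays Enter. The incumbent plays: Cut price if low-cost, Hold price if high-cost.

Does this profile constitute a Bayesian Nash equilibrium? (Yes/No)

A profile is a BNE iff every type of every player is best-responding given beliefs about the other side.
The entrant plays Enter: E[Enter] = 3/8·(2) + 5/8·(7) = 41/8; E[Stay out] = -37/8. Best-responding. ✓
The incumbent (cost type low-cost), facing Enter: Cut price gives 1, Hold price gives -8. Proposed Cut price is best. ✓
The incumbent (cost type high-cost), facing Enter: Cut price gives -4, Hold price gives 9. Proposed Hold price is best. ✓

Yes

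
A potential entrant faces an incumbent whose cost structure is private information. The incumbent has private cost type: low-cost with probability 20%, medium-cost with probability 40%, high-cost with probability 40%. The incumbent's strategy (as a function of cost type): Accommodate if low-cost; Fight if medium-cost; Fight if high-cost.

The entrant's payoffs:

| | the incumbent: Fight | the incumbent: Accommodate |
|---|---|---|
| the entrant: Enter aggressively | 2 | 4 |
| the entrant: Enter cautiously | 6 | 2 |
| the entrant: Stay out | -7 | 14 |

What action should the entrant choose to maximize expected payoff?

E[Enter aggressively] = 0.2·(4) + 0.4·(2) + 0.4·(2) = 2.4
E[Enter cautiously] = 0.2·(2) + 0.4·(6) + 0.4·(6) = 5.2
E[Stay out] = 0.2·(14) + 0.4·(-7) + 0.4·(-7) = -2.8
Best response: Enter cautiously (5.2 is the largest).

Enter cautiously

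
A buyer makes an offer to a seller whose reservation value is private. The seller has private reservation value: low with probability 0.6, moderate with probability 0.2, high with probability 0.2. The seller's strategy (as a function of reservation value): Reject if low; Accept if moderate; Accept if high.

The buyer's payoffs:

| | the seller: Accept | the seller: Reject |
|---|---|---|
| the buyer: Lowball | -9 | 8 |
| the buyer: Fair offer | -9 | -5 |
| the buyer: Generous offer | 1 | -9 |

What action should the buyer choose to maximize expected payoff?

E[Lowball] = 0.6·(8) + 0.2·(-9) + 0.2·(-9) = 1.2
E[Fair offer] = 0.6·(-5) + 0.2·(-9) + 0.2·(-9) = -6.6
E[Generous offer] = 0.6·(-9) + 0.2·(1) + 0.2·(1) = -5
Best response: Lowball (1.2 is the largest).

Lowball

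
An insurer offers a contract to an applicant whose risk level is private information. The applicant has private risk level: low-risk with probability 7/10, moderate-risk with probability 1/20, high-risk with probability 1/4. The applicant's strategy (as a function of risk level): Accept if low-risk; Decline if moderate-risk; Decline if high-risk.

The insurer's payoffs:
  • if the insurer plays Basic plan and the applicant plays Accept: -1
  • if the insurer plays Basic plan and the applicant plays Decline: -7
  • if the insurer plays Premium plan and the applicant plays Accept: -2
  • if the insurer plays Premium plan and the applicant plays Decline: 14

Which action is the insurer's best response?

Premium plan

E[Basic plan] = 7/10·(-1) + 1/20·(-7) + 1/4·(-7) = -14/5
E[Premium plan] = 7/10·(-2) + 1/20·(14) + 1/4·(14) = 14/5
Best response: Premium plan (14/5 is the largest).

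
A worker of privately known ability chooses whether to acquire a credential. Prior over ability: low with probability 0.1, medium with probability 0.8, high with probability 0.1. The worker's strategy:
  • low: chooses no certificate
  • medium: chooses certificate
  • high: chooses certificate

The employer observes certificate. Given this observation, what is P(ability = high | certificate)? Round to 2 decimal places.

0.11

P(certificate) = 0.1·0 + 0.8·1 + 0.1·1 = 0.9
P(high | certificate) = (0.1·1) / 0.9 = 0.1 / 0.9 = 0.111111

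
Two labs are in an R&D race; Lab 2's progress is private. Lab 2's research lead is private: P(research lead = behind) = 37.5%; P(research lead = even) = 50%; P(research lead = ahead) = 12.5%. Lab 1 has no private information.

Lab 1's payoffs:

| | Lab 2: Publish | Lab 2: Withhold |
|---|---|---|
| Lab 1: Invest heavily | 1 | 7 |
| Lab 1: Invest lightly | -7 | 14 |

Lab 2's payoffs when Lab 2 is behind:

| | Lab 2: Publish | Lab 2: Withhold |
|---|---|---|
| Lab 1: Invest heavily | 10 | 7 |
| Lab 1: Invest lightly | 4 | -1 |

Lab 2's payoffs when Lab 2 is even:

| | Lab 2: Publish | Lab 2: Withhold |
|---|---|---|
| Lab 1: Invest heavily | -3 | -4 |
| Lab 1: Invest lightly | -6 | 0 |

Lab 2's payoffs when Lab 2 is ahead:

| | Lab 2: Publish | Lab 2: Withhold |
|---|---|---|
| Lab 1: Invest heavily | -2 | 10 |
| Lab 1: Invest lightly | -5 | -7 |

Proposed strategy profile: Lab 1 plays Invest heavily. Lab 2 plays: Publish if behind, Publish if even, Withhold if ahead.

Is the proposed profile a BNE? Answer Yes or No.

A profile is a BNE iff every type of every player is best-responding given beliefs about the other side.
Lab 1 plays Invest heavily: E[Invest heavily] = 0.375·(1) + 0.5·(1) + 0.125·(7) = 1.75; E[Invest lightly] = -4.375. Best-responding. ✓
Lab 2 (research lead behind), facing Invest heavily: Publish gives 10, Withhold gives 7. Proposed Publish is best. ✓
Lab 2 (research lead even), facing Invest heavily: Publish gives -3, Withhold gives -4. Proposed Publish is best. ✓
Lab 2 (research lead ahead), facing Invest heavily: Publish gives -2, Withhold gives 10. Proposed Withhold is best. ✓

Yes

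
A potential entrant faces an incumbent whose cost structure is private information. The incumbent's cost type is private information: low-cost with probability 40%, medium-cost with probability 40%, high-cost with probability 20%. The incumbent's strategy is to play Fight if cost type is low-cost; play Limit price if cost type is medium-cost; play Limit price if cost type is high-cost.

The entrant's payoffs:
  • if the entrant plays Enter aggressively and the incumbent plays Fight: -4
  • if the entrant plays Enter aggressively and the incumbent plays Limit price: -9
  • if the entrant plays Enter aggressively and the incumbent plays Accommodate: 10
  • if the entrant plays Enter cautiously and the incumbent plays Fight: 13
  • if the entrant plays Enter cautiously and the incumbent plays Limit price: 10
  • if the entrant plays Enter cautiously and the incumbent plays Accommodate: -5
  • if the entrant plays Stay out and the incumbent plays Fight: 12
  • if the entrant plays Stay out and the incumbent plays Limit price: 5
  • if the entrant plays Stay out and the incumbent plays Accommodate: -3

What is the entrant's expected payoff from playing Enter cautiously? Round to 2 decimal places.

11.20

E[Enter cautiously] = 0.4·13 + 0.4·10 + 0.2·10 = 5.2 + 4 + 2 = 11.2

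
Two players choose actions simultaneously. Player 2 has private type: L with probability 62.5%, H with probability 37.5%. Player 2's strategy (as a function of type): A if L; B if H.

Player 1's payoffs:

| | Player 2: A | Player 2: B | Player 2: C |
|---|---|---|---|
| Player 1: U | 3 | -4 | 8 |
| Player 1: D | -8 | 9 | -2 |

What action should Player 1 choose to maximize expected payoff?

U

E[U] = 0.625·(3) + 0.375·(-4) = 0.375
E[D] = 0.625·(-8) + 0.375·(9) = -1.625
Best response: U (0.375 is the largest).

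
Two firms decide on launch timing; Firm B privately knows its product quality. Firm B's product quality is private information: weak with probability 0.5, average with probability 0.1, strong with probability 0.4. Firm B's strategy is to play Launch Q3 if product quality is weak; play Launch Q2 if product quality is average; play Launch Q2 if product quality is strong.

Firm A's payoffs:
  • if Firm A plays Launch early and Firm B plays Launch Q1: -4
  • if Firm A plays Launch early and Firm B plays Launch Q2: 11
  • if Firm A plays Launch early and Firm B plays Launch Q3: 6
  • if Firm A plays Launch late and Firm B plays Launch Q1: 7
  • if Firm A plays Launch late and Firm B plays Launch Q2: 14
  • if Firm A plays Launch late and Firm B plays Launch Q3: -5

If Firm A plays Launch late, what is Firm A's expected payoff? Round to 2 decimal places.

4.50

Take the expectation over Firm B's product quality, weighting each type's action by its prior probability.
E[Launch late] = 0.5·(-5) + 0.1·14 + 0.4·14 = (-2.5) + 1.4 + 5.6 = 4.5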